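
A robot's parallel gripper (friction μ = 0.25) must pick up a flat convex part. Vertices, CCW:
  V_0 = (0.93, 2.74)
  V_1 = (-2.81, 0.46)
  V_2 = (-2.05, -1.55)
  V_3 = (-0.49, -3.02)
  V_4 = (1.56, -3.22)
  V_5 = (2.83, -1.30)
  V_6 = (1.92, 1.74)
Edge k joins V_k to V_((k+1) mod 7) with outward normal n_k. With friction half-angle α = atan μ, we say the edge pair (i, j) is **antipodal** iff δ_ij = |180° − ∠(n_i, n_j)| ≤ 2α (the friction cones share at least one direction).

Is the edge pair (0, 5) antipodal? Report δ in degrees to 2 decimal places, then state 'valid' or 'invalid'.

δ = 75.30°, invalid

α = atan 0.25 = 14.04°;  2α = 28.07°
edge 0: e_0 = (-3.74, -2.28);  n_0 = (-0.5205, +0.8538)
edge 5: e_5 = (-0.91, +3.04);  n_5 = (+0.9580, +0.2868)
∠(n_0, n_5) = 104.70°
δ = |180° − 104.70°| = 75.30°
75.30° > 2α = 28.07°  →  invalid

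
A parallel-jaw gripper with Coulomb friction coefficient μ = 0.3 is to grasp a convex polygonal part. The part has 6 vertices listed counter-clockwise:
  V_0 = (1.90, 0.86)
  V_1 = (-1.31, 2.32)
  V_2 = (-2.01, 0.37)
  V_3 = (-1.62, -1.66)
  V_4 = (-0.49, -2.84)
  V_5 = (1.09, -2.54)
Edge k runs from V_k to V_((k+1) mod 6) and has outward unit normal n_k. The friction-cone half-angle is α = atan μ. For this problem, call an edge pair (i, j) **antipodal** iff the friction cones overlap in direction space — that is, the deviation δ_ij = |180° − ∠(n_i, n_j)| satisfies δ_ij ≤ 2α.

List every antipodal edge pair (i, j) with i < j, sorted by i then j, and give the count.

count = 3; pairs: (0,3), (1,5), (2,5)

α = atan 0.3 = 16.70°;  2α = 33.40°
n_0 = (+0.4140, +0.9103)
n_1 = (-0.9412, +0.3379)
n_2 = (-0.9820, -0.1887)
n_3 = (-0.7222, -0.6916)
n_4 = (+0.1865, -0.9824)
n_5 = (+0.9728, -0.2317)
  (0,1): δ = 85.29°  ·
  (0,2): δ = 54.67°  ·
  (0,3): δ = 21.78°  ✓
  (0,4): δ = 35.21°  ·
  (0,5): δ = 101.06°  ·
  (1,2): δ = 149.38°  ·
  (1,3): δ = 116.49°  ·
  (1,4): δ = 59.50°  ·
  (1,5): δ = 6.35°  ✓
  (2,3): δ = 147.12°  ·
  (2,4): δ = 90.12°  ·
  (2,5): δ = 24.28°  ✓
  (3,4): δ = 123.01°  ·
  (3,5): δ = 57.16°  ·
  (4,5): δ = 114.15°  ·
antipodal pairs: 3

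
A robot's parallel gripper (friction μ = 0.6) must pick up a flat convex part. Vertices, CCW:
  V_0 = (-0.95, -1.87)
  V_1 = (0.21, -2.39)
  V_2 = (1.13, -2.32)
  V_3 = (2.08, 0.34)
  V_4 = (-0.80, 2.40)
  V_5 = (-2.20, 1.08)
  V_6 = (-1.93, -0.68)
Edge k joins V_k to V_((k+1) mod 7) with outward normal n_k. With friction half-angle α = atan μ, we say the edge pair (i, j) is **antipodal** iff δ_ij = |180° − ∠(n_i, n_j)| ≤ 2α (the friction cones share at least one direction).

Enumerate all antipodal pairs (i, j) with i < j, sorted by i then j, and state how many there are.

count = 8; pairs: (0,3), (1,3), (1,4), (2,4), (2,5), (2,6), (3,5), (3,6)

α = atan 0.6 = 30.96°;  2α = 61.93°
n_0 = (-0.4091, -0.9125)
n_1 = (+0.0759, -0.9971)
n_2 = (+0.9417, -0.3363)
n_3 = (+0.5818, +0.8134)
n_4 = (-0.6860, +0.7276)
n_5 = (-0.9884, -0.1516)
n_6 = (-0.7719, -0.6357)
  (0,1): δ = 151.50°  ·
  (0,2): δ = 85.51°  ·
  (0,3): δ = 11.43°  ✓
  (0,4): δ = 67.46°  ·
  (0,5): δ = 122.87°  ·
  (0,6): δ = 153.62°  ·
  (1,2): δ = 114.00°  ·
  (1,3): δ = 39.93°  ✓
  (1,4): δ = 38.96°  ✓
  (1,5): δ = 94.37°  ·
  (1,6): δ = 125.12°  ·
  (2,3): δ = 105.92°  ·
  (2,4): δ = 27.03°  ✓
  (2,5): δ = 28.38°  ✓
  (2,6): δ = 59.13°  ✓
  (3,4): δ = 101.11°  ·
  (3,5): δ = 45.70°  ✓
  (3,6): δ = 14.95°  ✓
  (4,5): δ = 124.59°  ·
  (4,6): δ = 93.84°  ·
  (5,6): δ = 149.25°  ·
antipodal pairs: 8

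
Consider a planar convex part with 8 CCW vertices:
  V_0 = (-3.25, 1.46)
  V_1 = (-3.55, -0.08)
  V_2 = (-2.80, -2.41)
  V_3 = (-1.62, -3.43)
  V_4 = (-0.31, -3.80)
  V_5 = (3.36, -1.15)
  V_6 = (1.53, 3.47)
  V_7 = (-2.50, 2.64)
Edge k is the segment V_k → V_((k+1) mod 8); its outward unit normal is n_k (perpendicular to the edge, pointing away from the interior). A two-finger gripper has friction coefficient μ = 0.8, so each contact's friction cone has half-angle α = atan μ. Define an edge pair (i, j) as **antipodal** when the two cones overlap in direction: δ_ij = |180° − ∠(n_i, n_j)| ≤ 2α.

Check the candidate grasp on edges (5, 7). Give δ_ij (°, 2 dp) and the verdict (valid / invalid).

δ = 54.05°, valid

α = atan 0.8 = 38.66°;  2α = 77.32°
edge 5: e_5 = (-1.83, +4.62);  n_5 = (+0.9297, +0.3683)
edge 7: e_7 = (-0.75, -1.18);  n_7 = (-0.8440, +0.5364)
∠(n_5, n_7) = 125.95°
δ = |180° − 125.95°| = 54.05°
54.05° ≤ 2α = 77.32°  →  valid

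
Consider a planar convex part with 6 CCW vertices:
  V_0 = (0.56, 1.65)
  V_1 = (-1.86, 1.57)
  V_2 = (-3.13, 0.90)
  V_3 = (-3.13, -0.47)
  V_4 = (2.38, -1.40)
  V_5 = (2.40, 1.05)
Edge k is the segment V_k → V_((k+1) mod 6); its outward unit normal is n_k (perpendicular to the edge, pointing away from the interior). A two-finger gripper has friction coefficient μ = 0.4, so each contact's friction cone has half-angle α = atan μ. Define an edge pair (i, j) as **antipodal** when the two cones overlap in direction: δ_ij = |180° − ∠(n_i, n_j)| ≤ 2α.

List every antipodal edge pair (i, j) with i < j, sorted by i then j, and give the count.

count = 4; pairs: (0,3), (1,3), (2,4), (3,5)

α = atan 0.4 = 21.80°;  2α = 43.60°
n_0 = (-0.0330, +0.9995)
n_1 = (-0.4666, +0.8845)
n_2 = (-1.0000, -0.0000)
n_3 = (-0.1664, -0.9861)
n_4 = (+1.0000, -0.0082)
n_5 = (+0.3100, +0.9507)
  (0,1): δ = 154.08°  ·
  (0,2): δ = 91.89°  ·
  (0,3): δ = 11.47°  ✓
  (0,4): δ = 87.64°  ·
  (0,5): δ = 160.05°  ·
  (1,2): δ = 117.81°  ·
  (1,3): δ = 37.39°  ✓
  (1,4): δ = 61.72°  ·
  (1,5): δ = 134.13°  ·
  (2,3): δ = 99.58°  ·
  (2,4): δ = 0.47°  ✓
  (2,5): δ = 71.94°  ·
  (3,4): δ = 80.89°  ·
  (3,5): δ = 8.48°  ✓
  (4,5): δ = 107.59°  ·
antipodal pairs: 4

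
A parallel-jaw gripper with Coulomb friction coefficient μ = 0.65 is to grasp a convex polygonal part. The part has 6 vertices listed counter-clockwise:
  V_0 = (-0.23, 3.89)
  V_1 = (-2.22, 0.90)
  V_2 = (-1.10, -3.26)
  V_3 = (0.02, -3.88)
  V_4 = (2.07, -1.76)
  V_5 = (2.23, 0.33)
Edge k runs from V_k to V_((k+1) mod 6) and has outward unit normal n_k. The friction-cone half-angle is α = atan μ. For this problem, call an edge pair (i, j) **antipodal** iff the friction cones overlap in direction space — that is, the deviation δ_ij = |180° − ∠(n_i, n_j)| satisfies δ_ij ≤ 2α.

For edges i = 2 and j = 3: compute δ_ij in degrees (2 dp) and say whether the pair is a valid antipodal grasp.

α = atan 0.65 = 33.02°;  2α = 66.05°
edge 2: e_2 = (+1.12, -0.62);  n_2 = (-0.4843, -0.8749)
edge 3: e_3 = (+2.05, +2.12);  n_3 = (+0.7189, -0.6951)
∠(n_2, n_3) = 74.93°
δ = |180° − 74.93°| = 105.07°
105.07° > 2α = 66.05°  →  invalid

δ = 105.07°, invalid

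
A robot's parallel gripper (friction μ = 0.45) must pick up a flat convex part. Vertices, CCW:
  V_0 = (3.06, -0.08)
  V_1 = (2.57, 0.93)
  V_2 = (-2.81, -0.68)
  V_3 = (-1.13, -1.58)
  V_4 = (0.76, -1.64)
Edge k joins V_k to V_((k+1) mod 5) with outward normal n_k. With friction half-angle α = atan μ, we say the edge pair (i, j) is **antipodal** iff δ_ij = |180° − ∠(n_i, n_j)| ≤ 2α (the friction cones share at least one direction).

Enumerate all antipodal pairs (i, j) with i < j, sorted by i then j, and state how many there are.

α = atan 0.45 = 24.23°;  2α = 48.46°
n_0 = (+0.8997, +0.4365)
n_1 = (-0.2867, +0.9580)
n_2 = (-0.4722, -0.8815)
n_3 = (-0.0317, -0.9995)
n_4 = (+0.5613, -0.8276)
  (0,1): δ = 99.22°  ·
  (0,2): δ = 35.94°  ✓
  (0,3): δ = 62.30°  ·
  (0,4): δ = 98.27°  ·
  (1,2): δ = 44.84°  ✓
  (1,3): δ = 18.48°  ✓
  (1,4): δ = 17.49°  ✓
  (2,3): δ = 153.64°  ·
  (2,4): δ = 117.67°  ·
  (3,4): δ = 144.03°  ·
antipodal pairs: 4

count = 4; pairs: (0,2), (1,2), (1,3), (1,4)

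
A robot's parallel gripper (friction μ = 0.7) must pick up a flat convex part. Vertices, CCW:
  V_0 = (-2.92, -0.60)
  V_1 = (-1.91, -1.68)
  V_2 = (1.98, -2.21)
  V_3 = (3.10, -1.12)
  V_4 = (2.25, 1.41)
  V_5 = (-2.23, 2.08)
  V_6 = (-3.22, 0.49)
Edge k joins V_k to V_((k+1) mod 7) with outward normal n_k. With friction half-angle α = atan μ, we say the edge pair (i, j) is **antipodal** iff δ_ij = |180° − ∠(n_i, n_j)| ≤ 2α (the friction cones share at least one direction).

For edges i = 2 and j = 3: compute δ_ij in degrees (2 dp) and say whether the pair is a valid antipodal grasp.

δ = 115.65°, invalid

α = atan 0.7 = 34.99°;  2α = 69.98°
edge 2: e_2 = (+1.12, +1.09);  n_2 = (+0.6974, -0.7166)
edge 3: e_3 = (-0.85, +2.53);  n_3 = (+0.9479, +0.3185)
∠(n_2, n_3) = 64.35°
δ = |180° − 64.35°| = 115.65°
115.65° > 2α = 69.98°  →  invalid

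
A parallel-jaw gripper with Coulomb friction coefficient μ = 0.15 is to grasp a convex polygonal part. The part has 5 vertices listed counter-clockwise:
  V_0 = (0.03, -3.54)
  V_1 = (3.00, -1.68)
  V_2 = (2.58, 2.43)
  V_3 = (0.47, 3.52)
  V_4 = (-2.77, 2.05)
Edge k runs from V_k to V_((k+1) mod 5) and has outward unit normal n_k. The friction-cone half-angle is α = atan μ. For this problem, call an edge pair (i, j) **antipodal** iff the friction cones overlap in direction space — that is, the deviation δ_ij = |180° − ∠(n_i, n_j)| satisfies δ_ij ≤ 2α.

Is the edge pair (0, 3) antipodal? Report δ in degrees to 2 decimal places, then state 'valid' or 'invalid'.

δ = 7.65°, valid

α = atan 0.15 = 8.53°;  2α = 17.06°
edge 0: e_0 = (+2.97, +1.86);  n_0 = (+0.5308, -0.8475)
edge 3: e_3 = (-3.24, -1.47);  n_3 = (-0.4132, +0.9107)
∠(n_0, n_3) = 172.35°
δ = |180° − 172.35°| = 7.65°
7.65° ≤ 2α = 17.06°  →  valid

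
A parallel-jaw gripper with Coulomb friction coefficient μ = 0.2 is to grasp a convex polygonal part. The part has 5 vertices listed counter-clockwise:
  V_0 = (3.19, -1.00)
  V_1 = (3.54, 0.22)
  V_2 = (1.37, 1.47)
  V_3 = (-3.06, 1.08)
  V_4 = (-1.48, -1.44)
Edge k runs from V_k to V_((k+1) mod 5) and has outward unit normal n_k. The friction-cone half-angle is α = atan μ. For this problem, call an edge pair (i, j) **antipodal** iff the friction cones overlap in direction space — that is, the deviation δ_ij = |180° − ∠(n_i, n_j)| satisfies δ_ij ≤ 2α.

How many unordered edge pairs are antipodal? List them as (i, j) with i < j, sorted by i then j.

α = atan 0.2 = 11.31°;  2α = 22.62°
n_0 = (+0.9612, -0.2758)
n_1 = (+0.4991, +0.8665)
n_2 = (-0.0877, +0.9961)
n_3 = (-0.8472, -0.5312)
n_4 = (+0.0938, -0.9956)
  (0,1): δ = 103.94°  ·
  (0,2): δ = 68.96°  ·
  (0,3): δ = 48.09°  ·
  (0,4): δ = 111.39°  ·
  (1,2): δ = 145.03°  ·
  (1,3): δ = 27.97°  ·
  (1,4): δ = 35.33°  ·
  (2,3): δ = 62.94°  ·
  (2,4): δ = 0.35°  ✓
  (3,4): δ = 116.70°  ·
antipodal pairs: 1

count = 1; pairs: (2,4)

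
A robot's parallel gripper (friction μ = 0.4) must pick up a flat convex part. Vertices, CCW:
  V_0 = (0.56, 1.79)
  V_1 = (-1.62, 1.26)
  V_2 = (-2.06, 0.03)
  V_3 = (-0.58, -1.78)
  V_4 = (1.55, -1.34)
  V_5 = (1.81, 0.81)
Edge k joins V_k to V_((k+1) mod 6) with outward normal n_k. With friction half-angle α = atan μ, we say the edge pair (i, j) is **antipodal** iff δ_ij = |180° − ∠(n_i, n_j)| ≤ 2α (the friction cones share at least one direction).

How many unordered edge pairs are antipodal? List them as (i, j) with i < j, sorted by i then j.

α = atan 0.4 = 21.80°;  2α = 43.60°
n_0 = (-0.2362, +0.9717)
n_1 = (-0.9416, +0.3368)
n_2 = (-0.7741, -0.6330)
n_3 = (+0.2023, -0.9793)
n_4 = (+0.9928, -0.1201)
n_5 = (+0.6170, +0.7870)
  (0,1): δ = 123.35°  ·
  (0,2): δ = 64.39°  ·
  (0,3): δ = 1.99°  ✓
  (0,4): δ = 69.44°  ·
  (0,5): δ = 128.24°  ·
  (1,2): δ = 121.04°  ·
  (1,3): δ = 58.65°  ·
  (1,4): δ = 12.79°  ✓
  (1,5): δ = 71.59°  ·
  (2,3): δ = 117.60°  ·
  (2,4): δ = 46.17°  ·
  (2,5): δ = 12.63°  ✓
  (3,4): δ = 108.57°  ·
  (3,5): δ = 49.77°  ·
  (4,5): δ = 121.20°  ·
antipodal pairs: 3

count = 3; pairs: (0,3), (1,4), (2,5)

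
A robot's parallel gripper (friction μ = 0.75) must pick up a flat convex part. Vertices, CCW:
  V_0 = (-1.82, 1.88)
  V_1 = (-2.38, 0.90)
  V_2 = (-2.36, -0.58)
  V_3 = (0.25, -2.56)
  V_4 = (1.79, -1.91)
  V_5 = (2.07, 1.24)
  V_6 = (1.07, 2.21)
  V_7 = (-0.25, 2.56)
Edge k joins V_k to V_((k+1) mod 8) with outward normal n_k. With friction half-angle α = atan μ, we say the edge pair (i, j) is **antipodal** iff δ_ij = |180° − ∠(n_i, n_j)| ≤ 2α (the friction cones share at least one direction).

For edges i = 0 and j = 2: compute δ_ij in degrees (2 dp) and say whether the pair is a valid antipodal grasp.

δ = 97.44°, invalid

α = atan 0.75 = 36.87°;  2α = 73.74°
edge 0: e_0 = (-0.56, -0.98);  n_0 = (-0.8682, +0.4961)
edge 2: e_2 = (+2.61, -1.98);  n_2 = (-0.6044, -0.7967)
∠(n_0, n_2) = 82.56°
δ = |180° − 82.56°| = 97.44°
97.44° > 2α = 73.74°  →  invalid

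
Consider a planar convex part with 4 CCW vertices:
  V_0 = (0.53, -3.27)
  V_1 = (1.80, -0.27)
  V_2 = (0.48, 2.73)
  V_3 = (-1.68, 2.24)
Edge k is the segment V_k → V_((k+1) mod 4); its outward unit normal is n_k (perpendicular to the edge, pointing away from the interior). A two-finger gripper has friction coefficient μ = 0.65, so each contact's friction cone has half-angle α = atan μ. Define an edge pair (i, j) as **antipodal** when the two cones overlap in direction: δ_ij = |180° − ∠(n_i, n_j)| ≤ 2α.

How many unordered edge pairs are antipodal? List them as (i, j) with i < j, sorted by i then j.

count = 3; pairs: (0,2), (0,3), (1,3)

α = atan 0.65 = 33.02°;  2α = 66.05°
n_0 = (+0.9209, -0.3898)
n_1 = (+0.9153, +0.4027)
n_2 = (-0.2212, +0.9752)
n_3 = (-0.9281, -0.3723)
  (0,1): δ = 133.31°  ·
  (0,2): δ = 54.27°  ✓
  (0,3): δ = 44.80°  ✓
  (1,2): δ = 100.97°  ·
  (1,3): δ = 1.89°  ✓
  (2,3): δ = 80.93°  ·
antipodal pairs: 3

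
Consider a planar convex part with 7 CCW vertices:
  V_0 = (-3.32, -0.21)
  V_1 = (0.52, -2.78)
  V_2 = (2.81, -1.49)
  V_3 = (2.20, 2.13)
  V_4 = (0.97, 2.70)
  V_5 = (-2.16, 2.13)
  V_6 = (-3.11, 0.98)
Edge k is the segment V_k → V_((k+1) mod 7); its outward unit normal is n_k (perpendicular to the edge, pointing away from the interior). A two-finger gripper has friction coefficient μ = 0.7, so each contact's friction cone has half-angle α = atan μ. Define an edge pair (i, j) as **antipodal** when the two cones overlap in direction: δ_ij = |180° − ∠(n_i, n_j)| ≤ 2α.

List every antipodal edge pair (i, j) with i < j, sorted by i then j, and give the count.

count = 9; pairs: (0,2), (0,3), (0,4), (1,3), (1,4), (1,5), (1,6), (2,5), (2,6)

α = atan 0.7 = 34.99°;  2α = 69.98°
n_0 = (-0.5562, -0.8311)
n_1 = (+0.4908, -0.8713)
n_2 = (+0.9861, +0.1662)
n_3 = (+0.4205, +0.9073)
n_4 = (-0.1792, +0.9838)
n_5 = (-0.7710, +0.6369)
n_6 = (-0.9848, +0.1738)
  (0,1): δ = 116.81°  ·
  (0,2): δ = 46.64°  ✓
  (0,3): δ = 8.93°  ✓
  (0,4): δ = 44.11°  ✓
  (0,5): δ = 84.23°  ·
  (0,6): δ = 113.79°  ·
  (1,2): δ = 109.83°  ·
  (1,3): δ = 54.26°  ✓
  (1,4): δ = 19.07°  ✓
  (1,5): δ = 21.05°  ✓
  (1,6): δ = 50.60°  ✓
  (2,3): δ = 124.43°  ·
  (2,4): δ = 89.24°  ·
  (2,5): δ = 49.12°  ✓
  (2,6): δ = 19.57°  ✓
  (3,4): δ = 144.82°  ·
  (3,5): δ = 104.70°  ·
  (3,6): δ = 75.14°  ·
  (4,5): δ = 139.88°  ·
  (4,6): δ = 110.33°  ·
  (5,6): δ = 150.45°  ·
antipodal pairs: 9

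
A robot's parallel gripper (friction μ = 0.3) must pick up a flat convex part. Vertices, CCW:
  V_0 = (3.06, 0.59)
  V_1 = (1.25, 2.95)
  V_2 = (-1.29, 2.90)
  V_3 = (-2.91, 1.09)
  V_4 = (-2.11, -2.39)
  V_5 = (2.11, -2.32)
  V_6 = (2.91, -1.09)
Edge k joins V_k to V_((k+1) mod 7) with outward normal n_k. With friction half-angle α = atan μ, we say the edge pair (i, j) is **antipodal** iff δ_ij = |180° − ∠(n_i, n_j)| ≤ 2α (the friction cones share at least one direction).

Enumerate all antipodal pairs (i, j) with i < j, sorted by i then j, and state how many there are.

count = 4; pairs: (0,3), (1,4), (2,5), (3,6)

α = atan 0.3 = 16.70°;  2α = 33.40°
n_0 = (+0.7935, +0.6086)
n_1 = (-0.0197, +0.9998)
n_2 = (-0.7451, +0.6669)
n_3 = (-0.9746, -0.2240)
n_4 = (+0.0166, -0.9999)
n_5 = (+0.8383, -0.5452)
n_6 = (+0.9960, -0.0889)
  (0,1): δ = 126.36°  ·
  (0,2): δ = 79.32°  ·
  (0,3): δ = 24.54°  ✓
  (0,4): δ = 53.46°  ·
  (0,5): δ = 109.47°  ·
  (0,6): δ = 137.41°  ·
  (1,2): δ = 132.96°  ·
  (1,3): δ = 78.18°  ·
  (1,4): δ = 0.18°  ✓
  (1,5): δ = 55.83°  ·
  (1,6): δ = 83.77°  ·
  (2,3): δ = 125.22°  ·
  (2,4): δ = 47.22°  ·
  (2,5): δ = 8.79°  ✓
  (2,6): δ = 36.73°  ·
  (3,4): δ = 102.00°  ·
  (3,5): δ = 45.99°  ·
  (3,6): δ = 18.05°  ✓
  (4,5): δ = 123.99°  ·
  (4,6): δ = 96.05°  ·
  (5,6): δ = 152.06°  ·
antipodal pairs: 4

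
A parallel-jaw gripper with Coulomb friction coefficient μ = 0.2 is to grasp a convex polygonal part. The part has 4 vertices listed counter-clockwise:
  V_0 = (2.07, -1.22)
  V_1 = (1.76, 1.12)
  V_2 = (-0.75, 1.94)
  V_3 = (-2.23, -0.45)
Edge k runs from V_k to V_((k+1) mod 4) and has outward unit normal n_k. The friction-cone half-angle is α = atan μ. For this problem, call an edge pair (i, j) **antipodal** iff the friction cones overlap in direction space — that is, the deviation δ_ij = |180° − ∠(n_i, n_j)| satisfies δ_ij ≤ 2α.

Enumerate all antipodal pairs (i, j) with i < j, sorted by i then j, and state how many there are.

α = atan 0.2 = 11.31°;  2α = 22.62°
n_0 = (+0.9913, +0.1313)
n_1 = (+0.3105, +0.9506)
n_2 = (-0.8502, +0.5265)
n_3 = (-0.1763, -0.9843)
  (0,1): δ = 115.64°  ·
  (0,2): δ = 39.31°  ·
  (0,3): δ = 72.30°  ·
  (1,2): δ = 103.68°  ·
  (1,3): δ = 7.94°  ✓
  (2,3): δ = 68.38°  ·
antipodal pairs: 1

count = 1; pairs: (1,3)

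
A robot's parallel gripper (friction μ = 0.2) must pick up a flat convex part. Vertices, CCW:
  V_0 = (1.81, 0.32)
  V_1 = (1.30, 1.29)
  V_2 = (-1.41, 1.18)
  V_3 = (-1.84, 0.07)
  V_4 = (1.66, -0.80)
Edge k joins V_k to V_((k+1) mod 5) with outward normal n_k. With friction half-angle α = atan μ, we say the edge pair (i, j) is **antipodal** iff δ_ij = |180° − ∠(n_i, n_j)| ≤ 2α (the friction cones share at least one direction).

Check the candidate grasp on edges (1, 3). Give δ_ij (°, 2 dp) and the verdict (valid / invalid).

α = atan 0.2 = 11.31°;  2α = 22.62°
edge 1: e_1 = (-2.71, -0.11);  n_1 = (-0.0406, +0.9992)
edge 3: e_3 = (+3.50, -0.87);  n_3 = (-0.2412, -0.9705)
∠(n_1, n_3) = 163.72°
δ = |180° − 163.72°| = 16.28°
16.28° ≤ 2α = 22.62°  →  valid

δ = 16.28°, valid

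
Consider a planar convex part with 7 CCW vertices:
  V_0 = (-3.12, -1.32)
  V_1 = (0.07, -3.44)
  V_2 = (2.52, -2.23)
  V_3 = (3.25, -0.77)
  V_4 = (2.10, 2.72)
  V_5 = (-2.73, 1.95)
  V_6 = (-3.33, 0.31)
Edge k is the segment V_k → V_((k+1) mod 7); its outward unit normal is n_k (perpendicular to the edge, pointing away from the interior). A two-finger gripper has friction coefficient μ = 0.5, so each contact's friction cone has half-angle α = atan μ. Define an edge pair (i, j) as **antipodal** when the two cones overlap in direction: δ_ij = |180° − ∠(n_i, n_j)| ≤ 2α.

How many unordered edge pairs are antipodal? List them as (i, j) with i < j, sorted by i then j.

α = atan 0.5 = 26.57°;  2α = 53.13°
n_0 = (-0.5535, -0.8329)
n_1 = (+0.4428, -0.8966)
n_2 = (+0.8944, -0.4472)
n_3 = (+0.9498, +0.3130)
n_4 = (-0.1574, +0.9875)
n_5 = (-0.9391, +0.3436)
n_6 = (-0.9918, -0.1278)
  (0,1): δ = 120.11°  ·
  (0,2): δ = 82.96°  ·
  (0,3): δ = 38.16°  ✓
  (0,4): δ = 42.66°  ✓
  (0,5): δ = 103.51°  ·
  (0,6): δ = 130.95°  ·
  (1,2): δ = 142.85°  ·
  (1,3): δ = 98.05°  ·
  (1,4): δ = 17.23°  ✓
  (1,5): δ = 43.62°  ✓
  (1,6): δ = 71.06°  ·
  (2,3): δ = 135.20°  ·
  (2,4): δ = 54.38°  ·
  (2,5): δ = 6.47°  ✓
  (2,6): δ = 33.91°  ✓
  (3,4): δ = 99.18°  ·
  (3,5): δ = 38.33°  ✓
  (3,6): δ = 10.90°  ✓
  (4,5): δ = 119.15°  ·
  (4,6): δ = 91.72°  ·
  (5,6): δ = 152.56°  ·
antipodal pairs: 8

count = 8; pairs: (0,3), (0,4), (1,4), (1,5), (2,5), (2,6), (3,5), (3,6)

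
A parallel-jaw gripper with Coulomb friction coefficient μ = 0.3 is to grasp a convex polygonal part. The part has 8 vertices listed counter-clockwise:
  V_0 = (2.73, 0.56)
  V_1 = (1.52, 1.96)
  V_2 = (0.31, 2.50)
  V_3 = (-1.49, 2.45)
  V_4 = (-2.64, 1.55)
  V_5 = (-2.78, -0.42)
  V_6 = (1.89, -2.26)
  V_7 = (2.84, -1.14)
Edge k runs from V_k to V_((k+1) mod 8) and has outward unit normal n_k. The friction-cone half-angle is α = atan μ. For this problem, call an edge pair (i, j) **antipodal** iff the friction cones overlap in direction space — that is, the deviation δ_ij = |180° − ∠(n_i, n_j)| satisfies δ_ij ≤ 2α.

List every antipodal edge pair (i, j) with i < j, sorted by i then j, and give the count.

count = 5; pairs: (0,5), (1,5), (2,5), (3,6), (4,7)

α = atan 0.3 = 16.70°;  2α = 33.40°
n_0 = (+0.7566, +0.6539)
n_1 = (+0.4075, +0.9132)
n_2 = (-0.0278, +0.9996)
n_3 = (-0.6163, +0.7875)
n_4 = (-0.9975, +0.0709)
n_5 = (-0.3666, -0.9304)
n_6 = (+0.7626, -0.6469)
n_7 = (+0.9979, +0.0646)
  (0,1): δ = 154.89°  ·
  (0,2): δ = 129.25°  ·
  (0,3): δ = 92.79°  ·
  (0,4): δ = 44.90°  ·
  (0,5): δ = 27.66°  ✓
  (0,6): δ = 98.86°  ·
  (0,7): δ = 142.87°  ·
  (1,2): δ = 154.36°  ·
  (1,3): δ = 117.90°  ·
  (1,4): δ = 70.01°  ·
  (1,5): δ = 2.55°  ✓
  (1,6): δ = 73.75°  ·
  (1,7): δ = 117.75°  ·
  (2,3): δ = 143.54°  ·
  (2,4): δ = 95.66°  ·
  (2,5): δ = 23.10°  ✓
  (2,6): δ = 48.10°  ·
  (2,7): δ = 92.11°  ·
  (3,4): δ = 132.11°  ·
  (3,5): δ = 59.55°  ·
  (3,6): δ = 11.65°  ✓
  (3,7): δ = 55.66°  ·
  (4,5): δ = 107.44°  ·
  (4,6): δ = 36.24°  ·
  (4,7): δ = 7.77°  ✓
  (5,6): δ = 108.80°  ·
  (5,7): δ = 64.79°  ·
  (6,7): δ = 135.99°  ·
antipodal pairs: 5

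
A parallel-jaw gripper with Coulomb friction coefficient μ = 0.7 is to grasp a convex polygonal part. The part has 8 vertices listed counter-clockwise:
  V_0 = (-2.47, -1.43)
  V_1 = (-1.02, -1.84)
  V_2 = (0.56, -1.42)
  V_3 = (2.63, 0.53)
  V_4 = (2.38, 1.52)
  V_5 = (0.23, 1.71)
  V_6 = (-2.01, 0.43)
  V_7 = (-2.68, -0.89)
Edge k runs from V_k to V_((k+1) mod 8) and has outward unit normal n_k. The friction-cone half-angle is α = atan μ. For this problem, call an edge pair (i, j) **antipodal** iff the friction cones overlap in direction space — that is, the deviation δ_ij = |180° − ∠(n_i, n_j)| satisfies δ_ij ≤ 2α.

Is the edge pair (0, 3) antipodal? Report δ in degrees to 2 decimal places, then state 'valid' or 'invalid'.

α = atan 0.7 = 34.99°;  2α = 69.98°
edge 0: e_0 = (+1.45, -0.41);  n_0 = (-0.2721, -0.9623)
edge 3: e_3 = (-0.25, +0.99);  n_3 = (+0.9696, +0.2448)
∠(n_0, n_3) = 119.96°
δ = |180° − 119.96°| = 60.04°
60.04° ≤ 2α = 69.98°  →  valid

δ = 60.04°, valid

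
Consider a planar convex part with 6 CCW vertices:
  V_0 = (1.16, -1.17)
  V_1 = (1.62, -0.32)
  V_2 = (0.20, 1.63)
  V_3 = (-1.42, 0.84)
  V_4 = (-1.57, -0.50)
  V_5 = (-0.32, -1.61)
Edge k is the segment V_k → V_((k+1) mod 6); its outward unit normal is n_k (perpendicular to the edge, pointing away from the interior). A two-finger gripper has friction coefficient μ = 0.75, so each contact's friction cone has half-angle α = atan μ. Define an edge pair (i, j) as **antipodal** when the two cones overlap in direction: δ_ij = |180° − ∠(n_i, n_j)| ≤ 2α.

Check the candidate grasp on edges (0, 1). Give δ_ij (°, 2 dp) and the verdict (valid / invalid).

α = atan 0.75 = 36.87°;  2α = 73.74°
edge 0: e_0 = (+0.46, +0.85);  n_0 = (+0.8795, -0.4759)
edge 1: e_1 = (-1.42, +1.95);  n_1 = (+0.8084, +0.5887)
∠(n_0, n_1) = 64.48°
δ = |180° − 64.48°| = 115.52°
115.52° > 2α = 73.74°  →  invalid

δ = 115.52°, invalid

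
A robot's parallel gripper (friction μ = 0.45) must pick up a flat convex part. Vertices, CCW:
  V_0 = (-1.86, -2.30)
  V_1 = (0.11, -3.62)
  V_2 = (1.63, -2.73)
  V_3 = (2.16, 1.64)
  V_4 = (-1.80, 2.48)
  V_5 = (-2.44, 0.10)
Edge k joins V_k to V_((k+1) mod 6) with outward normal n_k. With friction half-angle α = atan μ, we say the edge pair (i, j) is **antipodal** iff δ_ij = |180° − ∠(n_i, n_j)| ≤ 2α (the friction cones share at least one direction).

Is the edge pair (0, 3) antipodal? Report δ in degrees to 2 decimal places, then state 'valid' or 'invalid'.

α = atan 0.45 = 24.23°;  2α = 48.46°
edge 0: e_0 = (+1.97, -1.32);  n_0 = (-0.5566, -0.8308)
edge 3: e_3 = (-3.96, +0.84);  n_3 = (+0.2075, +0.9782)
∠(n_0, n_3) = 158.15°
δ = |180° − 158.15°| = 21.85°
21.85° ≤ 2α = 48.46°  →  valid

δ = 21.85°, valid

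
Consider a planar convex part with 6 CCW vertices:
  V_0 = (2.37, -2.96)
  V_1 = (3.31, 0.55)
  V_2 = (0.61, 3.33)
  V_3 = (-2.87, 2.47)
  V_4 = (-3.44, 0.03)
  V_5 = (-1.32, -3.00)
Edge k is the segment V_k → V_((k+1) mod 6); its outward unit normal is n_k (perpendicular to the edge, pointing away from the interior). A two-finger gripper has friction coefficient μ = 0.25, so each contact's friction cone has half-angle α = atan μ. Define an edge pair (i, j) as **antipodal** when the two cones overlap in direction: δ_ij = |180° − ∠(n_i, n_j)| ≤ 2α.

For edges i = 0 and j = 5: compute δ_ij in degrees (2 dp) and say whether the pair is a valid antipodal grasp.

δ = 105.61°, invalid

α = atan 0.25 = 14.04°;  2α = 28.07°
edge 0: e_0 = (+0.94, +3.51);  n_0 = (+0.9660, -0.2587)
edge 5: e_5 = (+3.69, +0.04);  n_5 = (+0.0108, -0.9999)
∠(n_0, n_5) = 74.39°
δ = |180° − 74.39°| = 105.61°
105.61° > 2α = 28.07°  →  invalid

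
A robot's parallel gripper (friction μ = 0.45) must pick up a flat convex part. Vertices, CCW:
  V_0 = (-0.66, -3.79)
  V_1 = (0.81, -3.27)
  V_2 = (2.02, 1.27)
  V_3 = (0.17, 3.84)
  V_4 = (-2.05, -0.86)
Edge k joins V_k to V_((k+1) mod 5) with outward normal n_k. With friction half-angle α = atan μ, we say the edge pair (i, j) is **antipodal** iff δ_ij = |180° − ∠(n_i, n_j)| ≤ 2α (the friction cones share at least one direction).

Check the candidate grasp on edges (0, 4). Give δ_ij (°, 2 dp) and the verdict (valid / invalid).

δ = 95.90°, invalid

α = atan 0.45 = 24.23°;  2α = 48.46°
edge 0: e_0 = (+1.47, +0.52);  n_0 = (+0.3335, -0.9428)
edge 4: e_4 = (+1.39, -2.93);  n_4 = (-0.9035, -0.4286)
∠(n_0, n_4) = 84.10°
δ = |180° − 84.10°| = 95.90°
95.90° > 2α = 48.46°  →  invalid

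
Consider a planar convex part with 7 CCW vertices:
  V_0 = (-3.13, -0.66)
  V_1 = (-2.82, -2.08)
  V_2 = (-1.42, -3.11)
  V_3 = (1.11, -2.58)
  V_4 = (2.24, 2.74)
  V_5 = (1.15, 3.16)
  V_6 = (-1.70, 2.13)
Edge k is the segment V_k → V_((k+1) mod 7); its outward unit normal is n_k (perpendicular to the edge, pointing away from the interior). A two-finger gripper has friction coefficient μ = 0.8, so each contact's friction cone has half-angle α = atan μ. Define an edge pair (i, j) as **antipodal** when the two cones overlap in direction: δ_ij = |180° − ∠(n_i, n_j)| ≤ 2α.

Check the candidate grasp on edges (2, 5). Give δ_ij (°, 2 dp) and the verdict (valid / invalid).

α = atan 0.8 = 38.66°;  2α = 77.32°
edge 2: e_2 = (+2.53, +0.53);  n_2 = (+0.2050, -0.9788)
edge 5: e_5 = (-2.85, -1.03);  n_5 = (-0.3399, +0.9405)
∠(n_2, n_5) = 171.96°
δ = |180° − 171.96°| = 8.04°
8.04° ≤ 2α = 77.32°  →  valid

δ = 8.04°, valid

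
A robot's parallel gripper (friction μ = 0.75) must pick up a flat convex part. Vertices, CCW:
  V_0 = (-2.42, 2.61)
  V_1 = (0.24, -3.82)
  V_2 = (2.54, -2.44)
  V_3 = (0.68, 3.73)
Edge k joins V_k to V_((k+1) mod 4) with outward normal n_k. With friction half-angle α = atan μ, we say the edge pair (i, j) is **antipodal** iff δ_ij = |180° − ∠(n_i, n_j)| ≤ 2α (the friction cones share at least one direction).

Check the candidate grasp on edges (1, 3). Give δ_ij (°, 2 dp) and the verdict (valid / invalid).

α = atan 0.75 = 36.87°;  2α = 73.74°
edge 1: e_1 = (+2.30, +1.38);  n_1 = (+0.5145, -0.8575)
edge 3: e_3 = (-3.10, -1.12);  n_3 = (-0.3398, +0.9405)
∠(n_1, n_3) = 168.90°
δ = |180° − 168.90°| = 11.10°
11.10° ≤ 2α = 73.74°  →  valid

δ = 11.10°, valid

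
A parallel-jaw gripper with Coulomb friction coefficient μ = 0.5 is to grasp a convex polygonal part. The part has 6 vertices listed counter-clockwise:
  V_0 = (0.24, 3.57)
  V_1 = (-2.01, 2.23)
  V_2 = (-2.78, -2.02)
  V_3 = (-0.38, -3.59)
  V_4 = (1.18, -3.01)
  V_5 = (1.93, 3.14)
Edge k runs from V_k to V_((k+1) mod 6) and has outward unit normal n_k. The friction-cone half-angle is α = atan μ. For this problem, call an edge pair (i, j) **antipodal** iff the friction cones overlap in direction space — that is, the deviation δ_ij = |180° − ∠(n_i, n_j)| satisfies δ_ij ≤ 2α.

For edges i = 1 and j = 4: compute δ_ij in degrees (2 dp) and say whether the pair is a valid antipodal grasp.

α = atan 0.5 = 26.57°;  2α = 53.13°
edge 1: e_1 = (-0.77, -4.25);  n_1 = (-0.9840, +0.1783)
edge 4: e_4 = (+0.75, +6.15);  n_4 = (+0.9926, -0.1211)
∠(n_1, n_4) = 176.68°
δ = |180° − 176.68°| = 3.32°
3.32° ≤ 2α = 53.13°  →  valid

δ = 3.32°, valid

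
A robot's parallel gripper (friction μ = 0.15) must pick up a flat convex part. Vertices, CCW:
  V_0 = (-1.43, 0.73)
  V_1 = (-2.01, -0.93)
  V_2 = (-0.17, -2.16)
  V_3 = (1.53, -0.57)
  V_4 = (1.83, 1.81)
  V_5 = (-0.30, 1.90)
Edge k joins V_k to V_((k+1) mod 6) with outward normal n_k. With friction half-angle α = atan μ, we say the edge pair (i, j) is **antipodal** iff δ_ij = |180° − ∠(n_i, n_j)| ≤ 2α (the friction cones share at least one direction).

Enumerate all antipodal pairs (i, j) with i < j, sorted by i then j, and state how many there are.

count = 2; pairs: (0,3), (2,5)

α = atan 0.15 = 8.53°;  2α = 17.06°
n_0 = (-0.9440, +0.3298)
n_1 = (-0.5557, -0.8314)
n_2 = (+0.6831, -0.7303)
n_3 = (+0.9921, -0.1251)
n_4 = (+0.0422, +0.9991)
n_5 = (-0.7193, +0.6947)
  (0,1): δ = 104.50°  ·
  (0,2): δ = 27.66°  ·
  (0,3): δ = 12.08°  ✓
  (0,4): δ = 106.84°  ·
  (0,5): δ = 155.26°  ·
  (1,2): δ = 103.15°  ·
  (1,3): δ = 63.42°  ·
  (1,4): δ = 31.34°  ·
  (1,5): δ = 79.76°  ·
  (2,3): δ = 140.27°  ·
  (2,4): δ = 45.50°  ·
  (2,5): δ = 2.91°  ✓
  (3,4): δ = 85.24°  ·
  (3,5): δ = 36.82°  ·
  (4,5): δ = 131.58°  ·
antipodal pairs: 2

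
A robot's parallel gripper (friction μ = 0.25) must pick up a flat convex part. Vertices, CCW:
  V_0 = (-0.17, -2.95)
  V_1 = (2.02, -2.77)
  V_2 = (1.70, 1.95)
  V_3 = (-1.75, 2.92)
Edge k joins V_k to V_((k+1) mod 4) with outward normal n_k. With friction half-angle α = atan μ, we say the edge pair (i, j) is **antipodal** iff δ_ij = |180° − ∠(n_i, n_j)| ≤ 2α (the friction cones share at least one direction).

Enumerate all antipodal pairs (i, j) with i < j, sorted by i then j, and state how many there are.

α = atan 0.25 = 14.04°;  2α = 28.07°
n_0 = (+0.0819, -0.9966)
n_1 = (+0.9977, +0.0676)
n_2 = (+0.2707, +0.9627)
n_3 = (-0.9656, -0.2599)
  (0,1): δ = 90.82°  ·
  (0,2): δ = 20.40°  ✓
  (0,3): δ = 100.37°  ·
  (1,2): δ = 109.58°  ·
  (1,3): δ = 11.19°  ✓
  (2,3): δ = 59.23°  ·
antipodal pairs: 2

count = 2; pairs: (0,2), (1,3)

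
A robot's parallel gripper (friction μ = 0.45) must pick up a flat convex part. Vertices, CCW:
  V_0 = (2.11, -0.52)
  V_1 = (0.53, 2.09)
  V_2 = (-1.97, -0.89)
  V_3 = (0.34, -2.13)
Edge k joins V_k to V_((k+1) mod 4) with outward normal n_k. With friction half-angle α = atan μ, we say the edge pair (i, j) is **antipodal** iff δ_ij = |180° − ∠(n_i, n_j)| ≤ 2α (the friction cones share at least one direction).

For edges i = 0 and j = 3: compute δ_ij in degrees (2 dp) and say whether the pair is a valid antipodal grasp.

δ = 101.10°, invalid

α = atan 0.45 = 24.23°;  2α = 48.46°
edge 0: e_0 = (-1.58, +2.61);  n_0 = (+0.8555, +0.5179)
edge 3: e_3 = (+1.77, +1.61);  n_3 = (+0.6729, -0.7398)
∠(n_0, n_3) = 78.90°
δ = |180° − 78.90°| = 101.10°
101.10° > 2α = 48.46°  →  invalid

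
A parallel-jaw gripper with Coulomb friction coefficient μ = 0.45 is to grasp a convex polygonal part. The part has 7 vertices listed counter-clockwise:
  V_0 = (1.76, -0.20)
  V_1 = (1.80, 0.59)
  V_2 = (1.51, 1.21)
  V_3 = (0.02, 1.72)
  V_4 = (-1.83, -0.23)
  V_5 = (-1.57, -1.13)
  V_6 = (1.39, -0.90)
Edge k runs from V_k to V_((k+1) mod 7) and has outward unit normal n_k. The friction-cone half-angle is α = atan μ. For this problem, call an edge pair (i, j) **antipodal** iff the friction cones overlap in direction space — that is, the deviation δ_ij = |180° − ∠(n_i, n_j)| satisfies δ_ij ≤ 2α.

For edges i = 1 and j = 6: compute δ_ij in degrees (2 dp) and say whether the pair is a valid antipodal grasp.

α = atan 0.45 = 24.23°;  2α = 48.46°
edge 1: e_1 = (-0.29, +0.62);  n_1 = (+0.9058, +0.4237)
edge 6: e_6 = (+0.37, +0.70);  n_6 = (+0.8841, -0.4673)
∠(n_1, n_6) = 52.93°
δ = |180° − 52.93°| = 127.07°
127.07° > 2α = 48.46°  →  invalid

δ = 127.07°, invalid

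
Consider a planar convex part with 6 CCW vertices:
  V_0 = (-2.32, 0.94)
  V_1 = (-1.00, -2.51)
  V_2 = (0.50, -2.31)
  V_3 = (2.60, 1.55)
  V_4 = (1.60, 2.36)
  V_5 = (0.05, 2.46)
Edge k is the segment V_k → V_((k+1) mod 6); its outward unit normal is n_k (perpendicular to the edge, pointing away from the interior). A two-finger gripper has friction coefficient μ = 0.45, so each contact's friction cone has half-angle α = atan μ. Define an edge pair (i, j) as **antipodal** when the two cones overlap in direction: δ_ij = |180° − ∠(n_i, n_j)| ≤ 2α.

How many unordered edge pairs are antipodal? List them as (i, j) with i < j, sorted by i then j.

count = 5; pairs: (0,3), (1,3), (1,4), (1,5), (2,5)

α = atan 0.45 = 24.23°;  2α = 48.46°
n_0 = (-0.9340, -0.3573)
n_1 = (+0.1322, -0.9912)
n_2 = (+0.8784, -0.4779)
n_3 = (+0.6294, +0.7771)
n_4 = (+0.0644, +0.9979)
n_5 = (-0.5399, +0.8418)
  (0,1): δ = 103.34°  ·
  (0,2): δ = 49.49°  ·
  (0,3): δ = 30.06°  ✓
  (0,4): δ = 65.37°  ·
  (0,5): δ = 101.74°  ·
  (1,2): δ = 126.14°  ·
  (1,3): δ = 46.60°  ✓
  (1,4): δ = 11.29°  ✓
  (1,5): δ = 25.08°  ✓
  (2,3): δ = 100.46°  ·
  (2,4): δ = 65.14°  ·
  (2,5): δ = 28.78°  ✓
  (3,4): δ = 144.68°  ·
  (3,5): δ = 108.32°  ·
  (4,5): δ = 143.63°  ·
antipodal pairs: 5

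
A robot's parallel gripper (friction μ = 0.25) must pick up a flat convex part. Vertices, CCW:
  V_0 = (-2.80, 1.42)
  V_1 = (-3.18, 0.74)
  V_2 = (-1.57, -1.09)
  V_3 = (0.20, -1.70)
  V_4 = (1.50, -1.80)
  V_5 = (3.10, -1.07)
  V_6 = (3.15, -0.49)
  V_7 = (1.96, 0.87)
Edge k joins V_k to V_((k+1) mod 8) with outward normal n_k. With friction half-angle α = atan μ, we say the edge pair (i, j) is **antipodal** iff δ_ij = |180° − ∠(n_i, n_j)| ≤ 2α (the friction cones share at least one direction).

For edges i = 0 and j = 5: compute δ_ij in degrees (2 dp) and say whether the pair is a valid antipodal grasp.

δ = 24.27°, valid

α = atan 0.25 = 14.04°;  2α = 28.07°
edge 0: e_0 = (-0.38, -0.68);  n_0 = (-0.8729, +0.4878)
edge 5: e_5 = (+0.05, +0.58);  n_5 = (+0.9963, -0.0859)
∠(n_0, n_5) = 155.73°
δ = |180° − 155.73°| = 24.27°
24.27° ≤ 2α = 28.07°  →  valid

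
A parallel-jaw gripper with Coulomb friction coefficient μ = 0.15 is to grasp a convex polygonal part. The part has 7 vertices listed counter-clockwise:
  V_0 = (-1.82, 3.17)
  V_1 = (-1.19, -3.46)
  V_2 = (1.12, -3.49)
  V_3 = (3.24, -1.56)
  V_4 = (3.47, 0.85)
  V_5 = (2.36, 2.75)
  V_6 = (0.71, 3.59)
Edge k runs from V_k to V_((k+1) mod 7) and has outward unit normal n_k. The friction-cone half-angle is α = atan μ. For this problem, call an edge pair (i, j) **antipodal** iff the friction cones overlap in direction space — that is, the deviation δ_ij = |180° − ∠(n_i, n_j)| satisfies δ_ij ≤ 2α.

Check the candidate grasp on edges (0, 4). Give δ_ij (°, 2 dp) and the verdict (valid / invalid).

α = atan 0.15 = 8.53°;  2α = 17.06°
edge 0: e_0 = (+0.63, -6.63);  n_0 = (-0.9955, -0.0946)
edge 4: e_4 = (-1.11, +1.90);  n_4 = (+0.8634, +0.5044)
∠(n_0, n_4) = 155.13°
δ = |180° − 155.13°| = 24.87°
24.87° > 2α = 17.06°  →  invalid

δ = 24.87°, invalid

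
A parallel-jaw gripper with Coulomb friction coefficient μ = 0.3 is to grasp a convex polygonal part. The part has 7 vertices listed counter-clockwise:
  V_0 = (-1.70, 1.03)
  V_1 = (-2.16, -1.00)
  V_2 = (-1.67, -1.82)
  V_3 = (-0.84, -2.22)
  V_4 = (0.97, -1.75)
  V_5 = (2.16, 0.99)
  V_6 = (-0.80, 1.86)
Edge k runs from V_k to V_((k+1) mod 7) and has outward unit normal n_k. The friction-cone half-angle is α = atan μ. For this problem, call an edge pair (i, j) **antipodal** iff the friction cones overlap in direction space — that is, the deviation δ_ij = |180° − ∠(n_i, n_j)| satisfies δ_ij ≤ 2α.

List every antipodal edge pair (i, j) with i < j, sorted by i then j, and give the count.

count = 5; pairs: (0,4), (2,5), (3,5), (3,6), (4,6)

α = atan 0.3 = 16.70°;  2α = 33.40°
n_0 = (-0.9753, +0.2210)
n_1 = (-0.8584, -0.5130)
n_2 = (-0.4341, -0.9008)
n_3 = (+0.2513, -0.9679)
n_4 = (+0.9172, -0.3984)
n_5 = (+0.2820, +0.9594)
n_6 = (-0.6779, +0.7351)
  (0,1): δ = 136.37°  ·
  (0,2): δ = 102.96°  ·
  (0,3): δ = 62.68°  ·
  (0,4): δ = 10.71°  ✓
  (0,5): δ = 86.39°  ·
  (0,6): δ = 145.45°  ·
  (1,2): δ = 146.59°  ·
  (1,3): δ = 106.30°  ·
  (1,4): δ = 54.34°  ·
  (1,5): δ = 42.76°  ·
  (1,6): δ = 101.82°  ·
  (2,3): δ = 139.71°  ·
  (2,4): δ = 87.74°  ·
  (2,5): δ = 9.35°  ✓
  (2,6): δ = 68.41°  ·
  (3,4): δ = 128.03°  ·
  (3,5): δ = 30.94°  ✓
  (3,6): δ = 28.13°  ✓
  (4,5): δ = 82.90°  ·
  (4,6): δ = 23.84°  ✓
  (5,6): δ = 120.94°  ·
antipodal pairs: 5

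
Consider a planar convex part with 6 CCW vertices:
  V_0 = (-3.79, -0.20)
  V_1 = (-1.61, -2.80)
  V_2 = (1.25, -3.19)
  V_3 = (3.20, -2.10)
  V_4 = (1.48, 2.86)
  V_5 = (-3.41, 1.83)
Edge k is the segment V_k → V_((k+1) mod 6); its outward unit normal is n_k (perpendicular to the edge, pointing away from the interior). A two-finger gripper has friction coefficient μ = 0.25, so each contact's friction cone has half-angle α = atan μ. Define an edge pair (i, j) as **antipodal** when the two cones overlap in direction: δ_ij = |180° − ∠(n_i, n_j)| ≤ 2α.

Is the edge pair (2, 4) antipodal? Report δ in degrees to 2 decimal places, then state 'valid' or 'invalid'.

δ = 17.31°, valid

α = atan 0.25 = 14.04°;  2α = 28.07°
edge 2: e_2 = (+1.95, +1.09);  n_2 = (+0.4879, -0.8729)
edge 4: e_4 = (-4.89, -1.03);  n_4 = (-0.2061, +0.9785)
∠(n_2, n_4) = 162.69°
δ = |180° − 162.69°| = 17.31°
17.31° ≤ 2α = 28.07°  →  valid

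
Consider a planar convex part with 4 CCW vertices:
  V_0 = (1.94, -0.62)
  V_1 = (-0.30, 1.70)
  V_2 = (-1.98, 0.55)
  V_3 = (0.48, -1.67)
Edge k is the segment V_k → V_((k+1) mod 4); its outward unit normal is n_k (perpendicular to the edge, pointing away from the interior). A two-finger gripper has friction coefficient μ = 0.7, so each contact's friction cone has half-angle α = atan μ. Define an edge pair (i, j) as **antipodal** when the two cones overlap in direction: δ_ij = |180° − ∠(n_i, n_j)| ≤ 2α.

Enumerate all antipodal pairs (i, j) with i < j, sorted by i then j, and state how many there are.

count = 2; pairs: (0,2), (1,3)

α = atan 0.7 = 34.99°;  2α = 69.98°
n_0 = (+0.7194, +0.6946)
n_1 = (-0.5649, +0.8252)
n_2 = (-0.6700, -0.7424)
n_3 = (+0.5839, -0.8119)
  (0,1): δ = 99.60°  ·
  (0,2): δ = 3.94°  ✓
  (0,3): δ = 81.73°  ·
  (1,2): δ = 76.46°  ·
  (1,3): δ = 1.33°  ✓
  (2,3): δ = 102.21°  ·
antipodal pairs: 2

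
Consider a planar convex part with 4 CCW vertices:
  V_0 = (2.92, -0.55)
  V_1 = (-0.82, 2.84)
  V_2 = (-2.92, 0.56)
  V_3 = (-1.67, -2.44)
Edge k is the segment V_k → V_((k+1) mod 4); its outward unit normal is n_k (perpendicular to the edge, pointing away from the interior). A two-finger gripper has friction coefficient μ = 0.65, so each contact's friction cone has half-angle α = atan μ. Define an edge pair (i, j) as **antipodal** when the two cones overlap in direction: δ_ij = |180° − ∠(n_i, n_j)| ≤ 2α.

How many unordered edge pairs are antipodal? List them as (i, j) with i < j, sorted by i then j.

count = 3; pairs: (0,2), (0,3), (1,3)

α = atan 0.65 = 33.02°;  2α = 66.05°
n_0 = (+0.6716, +0.7409)
n_1 = (-0.7355, +0.6775)
n_2 = (-0.9231, -0.3846)
n_3 = (+0.3807, -0.9247)
  (0,1): δ = 90.46°  ·
  (0,2): δ = 25.19°  ✓
  (0,3): δ = 64.57°  ✓
  (1,2): δ = 114.73°  ·
  (1,3): δ = 24.97°  ✓
  (2,3): δ = 90.24°  ·
antipodal pairs: 3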